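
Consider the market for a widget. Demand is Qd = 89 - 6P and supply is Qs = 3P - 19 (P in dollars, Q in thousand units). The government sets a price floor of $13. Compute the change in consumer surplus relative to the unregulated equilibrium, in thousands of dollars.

Equilibrium: 89 - 6P = 3P - 19, so 108 = 9P and P* = 12, Q* = 17.
The floor of 13 is above the equilibrium price 12, so it binds.
At P = 13: Qd = 89 - 6·13 = 11 and Qs = 3·13 - 19 = 20.
Consumer surplus without the control is ½ · (89/6 - 12) · 17 = 289/12.
With the floor, consumers buy 11 units at 13, so CS = ½ · (89/6 - 13) · 11 = 121/12.
Change in consumer surplus = 121/12 - 289/12 = -14.

-14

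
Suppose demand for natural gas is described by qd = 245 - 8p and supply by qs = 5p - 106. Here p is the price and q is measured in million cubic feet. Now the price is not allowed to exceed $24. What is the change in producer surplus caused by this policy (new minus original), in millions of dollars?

In a free market, 245 - 8p = 5p - 106 gives the equilibrium p* = 27, q* = 29.
Because the ceiling (24) lies below the market-clearing price, it is binding.
At p = 24: qd = 245 - 8·24 = 53 and qs = 5·24 - 106 = 14.
Producer surplus without the control is ½ · (27 - 21.2) · 29 = 84.1.
With the ceiling, producers sell 14 units at 24, so PS = ½ · (24 - 21.2) · 14 = 19.6.
Change in producer surplus = 19.6 - 84.1 = -64.5.

-64.5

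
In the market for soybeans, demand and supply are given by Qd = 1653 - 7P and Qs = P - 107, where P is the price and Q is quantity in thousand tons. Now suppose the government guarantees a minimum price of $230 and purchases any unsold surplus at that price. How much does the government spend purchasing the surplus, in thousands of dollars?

18400

In a free market, 1653 - 7P = P - 107 gives the equilibrium P* = 220, Q* = 113.
Because the floor (230) lies above the market-clearing price, it is binding.
At P = 230: Qd = 1653 - 7·230 = 43 and Qs = 230 - 107 = 123.
Surplus = Qs - Qd = 80.
Government expenditure = surplus × support price = 80 × 230 = 18400.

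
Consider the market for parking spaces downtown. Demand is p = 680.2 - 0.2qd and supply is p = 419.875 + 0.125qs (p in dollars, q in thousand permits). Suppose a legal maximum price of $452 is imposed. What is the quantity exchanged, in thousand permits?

Rearranging demand gives qd = 3401 - 5p; rearranging supply gives qs = 8p - 3359. Setting quantity demanded equal to quantity supplied, 3401 - 5p = 8p - 3359, gives p* = 520 and q* = 801.
The ceiling of 452 is below the equilibrium price 520, so it binds.
At p = 452: qd = 3401 - 5·452 = 1141 and qs = 8·452 - 3359 = 257.
The quantity actually transacted is the short side, supply: 257.

257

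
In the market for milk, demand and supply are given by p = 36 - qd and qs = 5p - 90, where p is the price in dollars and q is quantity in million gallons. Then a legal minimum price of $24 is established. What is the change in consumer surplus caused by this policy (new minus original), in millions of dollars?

-40.5

Rearranging demand gives qd = 36 - p. In a free market, 36 - p = 5p - 90 gives the equilibrium p* = 21, q* = 15.
Since 24 > 21, the floor is binding.
At p = 24: qd = 36 - 24 = 12 and qs = 5·24 - 90 = 30.
Consumer surplus without the control is ½ · (36 - 21) · 15 = 112.5.
With the floor, consumers buy 12 units at 24, so CS = ½ · (36 - 24) · 12 = 72.
Change in consumer surplus = 72 - 112.5 = -40.5.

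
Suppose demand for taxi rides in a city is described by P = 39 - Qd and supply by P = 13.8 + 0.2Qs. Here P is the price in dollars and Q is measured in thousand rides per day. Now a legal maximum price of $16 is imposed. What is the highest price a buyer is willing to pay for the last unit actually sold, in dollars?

Rearranging demand gives Qd = 39 - P; rearranging supply gives Qs = 5P - 69. Without the control the market clears where 39 - P = 5P - 69, i.e. P* = 18 and Q* = 21.
The ceiling of 16 is below the equilibrium price 18, so it binds.
At P = 16: Qd = 39 - 16 = 23 and Qs = 5·16 - 69 = 11.
Only 11 units reach the market. On the demand curve, the marginal buyer's willingness to pay at Q = 11 is (39 - 11) = 28.

28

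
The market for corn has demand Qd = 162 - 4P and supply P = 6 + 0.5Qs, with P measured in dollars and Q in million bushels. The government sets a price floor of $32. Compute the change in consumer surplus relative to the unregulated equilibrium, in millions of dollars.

-120

Rearranging supply gives Qs = 2P - 12. Setting quantity demanded equal to quantity supplied, 162 - 4P = 2P - 12, gives P* = 29 and Q* = 46.
Because the floor (32) lies above the market-clearing price, it is binding.
At P = 32: Qd = 162 - 4·32 = 34 and Qs = 2·32 - 12 = 52.
Consumer surplus without the control is ½ · (40.5 - 29) · 46 = 264.5.
With the floor, consumers buy 34 units at 32, so CS = ½ · (40.5 - 32) · 34 = 144.5.
Change in consumer surplus = 144.5 - 264.5 = -120.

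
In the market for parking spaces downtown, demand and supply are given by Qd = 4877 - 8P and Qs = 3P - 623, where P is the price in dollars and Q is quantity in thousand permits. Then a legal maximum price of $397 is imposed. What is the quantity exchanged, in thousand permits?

568

Equilibrium: 4877 - 8P = 3P - 623, so 5500 = 11P and P* = 500, Q* = 877.
The ceiling of 397 is below the equilibrium price 500, so it binds.
At P = 397: Qd = 4877 - 8·397 = 1701 and Qs = 3·397 - 623 = 568.
The quantity actually transacted is the short side, supply: 568.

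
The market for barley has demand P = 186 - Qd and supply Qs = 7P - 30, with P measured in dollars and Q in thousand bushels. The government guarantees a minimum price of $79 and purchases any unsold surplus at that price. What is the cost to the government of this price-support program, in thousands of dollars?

32864

Rearranging demand gives Qd = 186 - P. Setting quantity demanded equal to quantity supplied, 186 - P = 7P - 30, gives P* = 27 and Q* = 159.
Because the floor (79) lies above the market-clearing price, it is binding.
At P = 79: Qd = 186 - 79 = 107 and Qs = 7·79 - 30 = 523.
Surplus = Qs - Qd = 416.
Government expenditure = surplus × support price = 416 × 79 = 32864.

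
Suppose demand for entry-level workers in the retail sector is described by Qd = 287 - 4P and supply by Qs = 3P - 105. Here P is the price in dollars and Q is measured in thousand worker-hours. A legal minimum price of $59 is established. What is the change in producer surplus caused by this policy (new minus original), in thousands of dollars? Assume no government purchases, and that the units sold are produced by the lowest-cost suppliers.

Without the control the market clears where 287 - 4P = 3P - 105, i.e. P* = 56 and Q* = 63.
The floor of 59 is above the equilibrium price 56, so it binds.
At P = 59: Qd = 287 - 4·59 = 51 and Qs = 3·59 - 105 = 72.
Producer surplus without the control is ½ · (56 - 35) · 63 = 661.5.
With the floor, 51 units are sold at 59. The supply price at Q = 51 is 52, so PS = ½ · [(59 - 35) + (59 - 52)] · 51 = 790.5.
Change in producer surplus = 790.5 - 661.5 = 129.

129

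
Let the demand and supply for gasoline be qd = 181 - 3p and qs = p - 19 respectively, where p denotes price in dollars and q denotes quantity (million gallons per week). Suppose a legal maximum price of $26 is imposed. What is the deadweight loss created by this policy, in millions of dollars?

Setting quantity demanded equal to quantity supplied, 181 - 3p = p - 19, gives p* = 50 and q* = 31.
The ceiling of 26 is below the equilibrium price 50, so it binds.
At p = 26: qd = 181 - 3·26 = 103 and qs = 26 - 19 = 7.
Quantity traded falls to 7. At q = 7 the demand price is (181 - 7)/3 = 58 and the supply price is 19 + 7 = 26.
Deadweight loss = ½ · (58 - 26) · (31 - 7) = ½ · 32 · 24 = 384.

384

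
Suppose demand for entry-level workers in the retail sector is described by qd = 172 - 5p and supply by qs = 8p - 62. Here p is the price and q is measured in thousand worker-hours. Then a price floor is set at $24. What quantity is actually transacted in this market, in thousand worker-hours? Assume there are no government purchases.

52

Without the control the market clears where 172 - 5p = 8p - 62, i.e. p* = 18 and q* = 82.
The floor of 24 is above the equilibrium price 18, so it binds.
At p = 24: qd = 172 - 5·24 = 52 and qs = 8·24 - 62 = 130.
The quantity actually transacted is the short side, demand: 52.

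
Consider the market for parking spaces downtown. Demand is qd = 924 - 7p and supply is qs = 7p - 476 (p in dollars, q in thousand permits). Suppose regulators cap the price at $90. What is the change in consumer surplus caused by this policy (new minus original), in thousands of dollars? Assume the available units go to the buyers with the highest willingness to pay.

In a free market, 924 - 7p = 7p - 476 gives the equilibrium p* = 100, q* = 224.
The ceiling of 90 is below the equilibrium price 100, so it binds.
At p = 90: qd = 924 - 7·90 = 294 and qs = 7·90 - 476 = 154.
Consumer surplus without the control is ½ · (132 - 100) · 224 = 3584.
With the ceiling, 154 units are sold at 90 (assume they go to the highest-value buyers). The demand price at q = 154 is 110, so CS = ½ · [(132 - 90) + (110 - 90)] · 154 = 4774.
Change in consumer surplus = 4774 - 3584 = 1190.

1190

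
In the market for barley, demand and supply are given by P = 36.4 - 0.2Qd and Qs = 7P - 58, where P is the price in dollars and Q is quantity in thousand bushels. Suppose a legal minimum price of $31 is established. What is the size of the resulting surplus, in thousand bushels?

Rearranging demand gives Qd = 182 - 5P. Setting quantity demanded equal to quantity supplied, 182 - 5P = 7P - 58, gives P* = 20 and Q* = 82.
The floor of 31 is above the equilibrium price 20, so it binds.
At P = 31: Qd = 182 - 5·31 = 27 and Qs = 7·31 - 58 = 159.
Surplus = Qs - Qd = 159 - 27 = 132.

132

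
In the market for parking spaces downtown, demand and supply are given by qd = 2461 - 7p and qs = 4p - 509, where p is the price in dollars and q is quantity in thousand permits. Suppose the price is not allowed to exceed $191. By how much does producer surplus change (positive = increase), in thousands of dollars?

Equilibrium: 2461 - 7p = 4p - 509, so 2970 = 11p and p* = 270, q* = 571.
Because the ceiling (191) lies below the market-clearing price, it is binding.
At p = 191: qd = 2461 - 7·191 = 1124 and qs = 4·191 - 509 = 255.
Producer surplus without the control is ½ · (270 - 127.25) · 571 = 40755.125.
With the ceiling, producers sell 255 units at 191, so PS = ½ · (191 - 127.25) · 255 = 8128.125.
Change in producer surplus = 8128.125 - 40755.125 = -32627.

-32627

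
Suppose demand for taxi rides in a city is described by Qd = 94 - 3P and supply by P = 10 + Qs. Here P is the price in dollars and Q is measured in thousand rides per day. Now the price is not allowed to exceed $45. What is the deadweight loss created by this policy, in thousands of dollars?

0

Rearranging supply gives Qs = P - 10. Setting quantity demanded equal to quantity supplied, 94 - 3P = P - 10, gives P* = 26 and Q* = 16.
Since 45 is above P* = 26, the ceiling does not bind and the free-market outcome prevails.
Since the control does not bind, no trades are prevented and deadweight loss is zero.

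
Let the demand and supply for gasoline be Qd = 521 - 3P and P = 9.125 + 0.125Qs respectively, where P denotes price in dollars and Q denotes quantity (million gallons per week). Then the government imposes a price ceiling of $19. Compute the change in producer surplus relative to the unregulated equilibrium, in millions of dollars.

-7665

Rearranging supply gives Qs = 8P - 73. In a free market, 521 - 3P = 8P - 73 gives the equilibrium P* = 54, Q* = 359.
The ceiling of 19 is below the equilibrium price 54, so it binds.
At P = 19: Qd = 521 - 3·19 = 464 and Qs = 8·19 - 73 = 79.
Producer surplus without the control is ½ · (54 - 9.125) · 359 = 8055.0625.
With the ceiling, producers sell 79 units at 19, so PS = ½ · (19 - 9.125) · 79 = 390.0625.
Change in producer surplus = 390.0625 - 8055.0625 = -7665.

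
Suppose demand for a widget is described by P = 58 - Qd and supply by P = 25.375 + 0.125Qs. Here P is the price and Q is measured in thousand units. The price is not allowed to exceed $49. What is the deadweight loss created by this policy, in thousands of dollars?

0

Rearranging demand gives Qd = 58 - P; rearranging supply gives Qs = 8P - 203. In a free market, 58 - P = 8P - 203 gives the equilibrium P* = 29, Q* = 29.
Since 49 is above P* = 29, the ceiling does not bind and the free-market outcome prevails.
Since the control does not bind, no trades are prevented and deadweight loss is zero.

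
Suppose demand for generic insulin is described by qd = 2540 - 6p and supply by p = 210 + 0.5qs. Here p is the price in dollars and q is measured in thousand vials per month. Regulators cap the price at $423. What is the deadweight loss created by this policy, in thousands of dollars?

Rearranging supply gives qs = 2p - 420. Setting quantity demanded equal to quantity supplied, 2540 - 6p = 2p - 420, gives p* = 370 and q* = 320.
Since 423 is above p* = 370, the ceiling does not bind and the free-market outcome prevails.
Since the control does not bind, no trades are prevented and deadweight loss is zero.

0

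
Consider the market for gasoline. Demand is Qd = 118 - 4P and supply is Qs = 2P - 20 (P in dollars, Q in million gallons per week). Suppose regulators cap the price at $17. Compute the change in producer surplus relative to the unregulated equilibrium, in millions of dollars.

-120

Without the control the market clears where 118 - 4P = 2P - 20, i.e. P* = 23 and Q* = 26.
Because the ceiling (17) lies below the market-clearing price, it is binding.
At P = 17: Qd = 118 - 4·17 = 50 and Qs = 2·17 - 20 = 14.
Producer surplus without the control is ½ · (23 - 10) · 26 = 169.
With the ceiling, producers sell 14 units at 17, so PS = ½ · (17 - 10) · 14 = 49.
Change in producer surplus = 49 - 169 = -120.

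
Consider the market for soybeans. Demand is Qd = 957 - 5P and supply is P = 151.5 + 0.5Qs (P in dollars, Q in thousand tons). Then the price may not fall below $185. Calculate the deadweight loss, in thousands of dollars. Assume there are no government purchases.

Rearranging supply gives Qs = 2P - 303. Equilibrium: 957 - 5P = 2P - 303, so 1260 = 7P and P* = 180, Q* = 57.
Because the floor (185) lies above the market-clearing price, it is binding.
At P = 185: Qd = 957 - 5·185 = 32 and Qs = 2·185 - 303 = 67.
Quantity traded falls to 32. At Q = 32 the demand price is (957 - 32)/5 = 185 and the supply price is (303 + 32)/2 = 167.5.
Deadweight loss = ½ · (185 - 167.5) · (57 - 32) = ½ · 17.5 · 25 = 218.75.

218.75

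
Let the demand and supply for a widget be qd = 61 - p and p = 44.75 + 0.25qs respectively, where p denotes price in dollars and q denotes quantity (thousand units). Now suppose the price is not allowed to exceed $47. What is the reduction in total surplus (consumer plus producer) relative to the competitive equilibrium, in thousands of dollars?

Rearranging supply gives qs = 4p - 179. Without the control the market clears where 61 - p = 4p - 179, i.e. p* = 48 and q* = 13.
The ceiling of 47 is below the equilibrium price 48, so it binds.
At p = 47: qd = 61 - 47 = 14 and qs = 4·47 - 179 = 9.
Quantity traded falls to 9. At q = 9 the demand price is 61 - 9 = 52 and the supply price is (179 + 9)/4 = 47.
Deadweight loss = ½ · (52 - 47) · (13 - 9) = ½ · 5 · 4 = 10.

10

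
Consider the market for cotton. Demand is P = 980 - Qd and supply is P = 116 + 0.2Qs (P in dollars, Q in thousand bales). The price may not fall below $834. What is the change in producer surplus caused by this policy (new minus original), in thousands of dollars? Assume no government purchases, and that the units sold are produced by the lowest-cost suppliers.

Rearranging demand gives Qd = 980 - P; rearranging supply gives Qs = 5P - 580. Equilibrium: 980 - P = 5P - 580, so 1560 = 6P and P* = 260, Q* = 720.
Since 834 > 260, the floor is binding.
At P = 834: Qd = 980 - 834 = 146 and Qs = 5·834 - 580 = 3590.
Producer surplus without the control is ½ · (260 - 116) · 720 = 51840.
With the floor, 146 units are sold at 834. The supply price at Q = 146 is 145.2, so PS = ½ · [(834 - 116) + (834 - 145.2)] · 146 = 102696.4.
Change in producer surplus = 102696.4 - 51840 = 50856.4.

50856.4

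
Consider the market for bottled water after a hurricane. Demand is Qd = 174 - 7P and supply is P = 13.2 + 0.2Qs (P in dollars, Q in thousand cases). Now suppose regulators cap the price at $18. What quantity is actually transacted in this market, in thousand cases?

24

Rearranging supply gives Qs = 5P - 66. In a free market, 174 - 7P = 5P - 66 gives the equilibrium P* = 20, Q* = 34.
Since 18 < 20, the ceiling is binding.
At P = 18: Qd = 174 - 7·18 = 48 and Qs = 5·18 - 66 = 24.
The quantity actually transacted is the short side, supply: 24.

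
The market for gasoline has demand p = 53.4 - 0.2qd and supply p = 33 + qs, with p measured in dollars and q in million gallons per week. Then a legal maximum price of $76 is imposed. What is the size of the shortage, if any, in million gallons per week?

Rearranging demand gives qd = 267 - 5p; rearranging supply gives qs = p - 33. Setting quantity demanded equal to quantity supplied, 267 - 5p = p - 33, gives p* = 50 and q* = 17.
Since 76 is above p* = 50, the ceiling does not bind and the free-market outcome prevails.
Since the control does not bind, there is no shortage.

0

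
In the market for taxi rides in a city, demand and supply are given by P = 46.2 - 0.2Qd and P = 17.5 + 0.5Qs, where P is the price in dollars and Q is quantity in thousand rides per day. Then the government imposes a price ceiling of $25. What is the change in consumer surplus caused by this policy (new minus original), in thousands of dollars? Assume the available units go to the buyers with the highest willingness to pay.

Rearranging demand gives Qd = 231 - 5P; rearranging supply gives Qs = 2P - 35. Without the control the market clears where 231 - 5P = 2P - 35, i.e. P* = 38 and Q* = 41.
The ceiling of 25 is below the equilibrium price 38, so it binds.
At P = 25: Qd = 231 - 5·25 = 106 and Qs = 2·25 - 35 = 15.
Consumer surplus without the control is ½ · (46.2 - 38) · 41 = 168.1.
With the ceiling, 15 units are sold at 25 (assume they go to the highest-value buyers). The demand price at Q = 15 is 43.2, so CS = ½ · [(46.2 - 25) + (43.2 - 25)] · 15 = 295.5.
Change in consumer surplus = 295.5 - 168.1 = 127.4.

127.4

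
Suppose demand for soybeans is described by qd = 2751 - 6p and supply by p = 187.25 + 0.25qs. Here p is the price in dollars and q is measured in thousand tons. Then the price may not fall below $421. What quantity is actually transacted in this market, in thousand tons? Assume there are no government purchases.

225

Rearranging supply gives qs = 4p - 749. Equilibrium: 2751 - 6p = 4p - 749, so 3500 = 10p and p* = 350, q* = 651.
Because the floor (421) lies above the market-clearing price, it is binding.
At p = 421: qd = 2751 - 6·421 = 225 and qs = 4·421 - 749 = 935.
The quantity actually transacted is the short side, demand: 225.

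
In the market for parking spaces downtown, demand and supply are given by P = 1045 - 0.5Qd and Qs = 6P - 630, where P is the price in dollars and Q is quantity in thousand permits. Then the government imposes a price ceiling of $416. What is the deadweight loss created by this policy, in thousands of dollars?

0

Rearranging demand gives Qd = 2090 - 2P. Equilibrium: 2090 - 2P = 6P - 630, so 2720 = 8P and P* = 340, Q* = 1410.
Since 416 is above P* = 340, the ceiling does not bind and the free-market outcome prevails.
Since the control does not bind, no trades are prevented and deadweight loss is zero.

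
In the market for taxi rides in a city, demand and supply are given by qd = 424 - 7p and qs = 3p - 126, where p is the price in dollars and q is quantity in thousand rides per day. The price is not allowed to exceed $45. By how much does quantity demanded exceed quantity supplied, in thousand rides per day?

100

Equilibrium: 424 - 7p = 3p - 126, so 550 = 10p and p* = 55, q* = 39.
Since 45 < 55, the ceiling is binding.
At p = 45: qd = 424 - 7·45 = 109 and qs = 3·45 - 126 = 9.
Shortage = qd - qs = 109 - 9 = 100.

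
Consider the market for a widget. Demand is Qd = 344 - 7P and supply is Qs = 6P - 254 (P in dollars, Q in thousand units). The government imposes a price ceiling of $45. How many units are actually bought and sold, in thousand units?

16

Equilibrium: 344 - 7P = 6P - 254, so 598 = 13P and P* = 46, Q* = 22.
The ceiling of 45 is below the equilibrium price 46, so it binds.
At P = 45: Qd = 344 - 7·45 = 29 and Qs = 6·45 - 254 = 16.
The quantity actually transacted is the short side, supply: 16.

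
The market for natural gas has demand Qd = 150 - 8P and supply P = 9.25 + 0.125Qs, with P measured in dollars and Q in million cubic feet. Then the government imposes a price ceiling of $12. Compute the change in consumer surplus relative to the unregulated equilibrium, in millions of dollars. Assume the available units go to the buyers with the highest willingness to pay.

Rearranging supply gives Qs = 8P - 74. Setting quantity demanded equal to quantity supplied, 150 - 8P = 8P - 74, gives P* = 14 and Q* = 38.
Since 12 < 14, the ceiling is binding.
At P = 12: Qd = 150 - 8·12 = 54 and Qs = 8·12 - 74 = 22.
Consumer surplus without the control is ½ · (18.75 - 14) · 38 = 90.25.
With the ceiling, 22 units are sold at 12 (assume they go to the highest-value buyers). The demand price at Q = 22 is 16, so CS = ½ · [(18.75 - 12) + (16 - 12)] · 22 = 118.25.
Change in consumer surplus = 118.25 - 90.25 = 28.

28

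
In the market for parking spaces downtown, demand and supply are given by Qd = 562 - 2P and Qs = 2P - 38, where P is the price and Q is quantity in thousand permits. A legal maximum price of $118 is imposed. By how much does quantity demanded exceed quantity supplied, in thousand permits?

Equilibrium: 562 - 2P = 2P - 38, so 600 = 4P and P* = 150, Q* = 262.
The ceiling of 118 is below the equilibrium price 150, so it binds.
At P = 118: Qd = 562 - 2·118 = 326 and Qs = 2·118 - 38 = 198.
Shortage = Qd - Qs = 326 - 198 = 128.

128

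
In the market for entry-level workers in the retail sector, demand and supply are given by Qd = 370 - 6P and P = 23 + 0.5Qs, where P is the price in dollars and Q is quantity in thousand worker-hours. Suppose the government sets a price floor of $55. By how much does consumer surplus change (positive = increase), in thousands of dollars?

Rearranging supply gives Qs = 2P - 46. Without the control the market clears where 370 - 6P = 2P - 46, i.e. P* = 52 and Q* = 58.
Since 55 > 52, the floor is binding.
At P = 55: Qd = 370 - 6·55 = 40 and Qs = 2·55 - 46 = 64.
Consumer surplus without the control is ½ · (185/3 - 52) · 58 = 841/3.
With the floor, consumers buy 40 units at 55, so CS = ½ · (185/3 - 55) · 40 = 400/3.
Change in consumer surplus = 400/3 - 841/3 = -147.

-147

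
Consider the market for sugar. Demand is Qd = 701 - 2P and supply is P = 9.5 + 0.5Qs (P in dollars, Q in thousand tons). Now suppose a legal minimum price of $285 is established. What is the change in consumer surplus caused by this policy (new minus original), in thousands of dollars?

-24780

Rearranging supply gives Qs = 2P - 19. In a free market, 701 - 2P = 2P - 19 gives the equilibrium P* = 180, Q* = 341.
Since 285 > 180, the floor is binding.
At P = 285: Qd = 701 - 2·285 = 131 and Qs = 2·285 - 19 = 551.
Consumer surplus without the control is ½ · (350.5 - 180) · 341 = 29070.25.
With the floor, consumers buy 131 units at 285, so CS = ½ · (350.5 - 285) · 131 = 4290.25.
Change in consumer surplus = 4290.25 - 29070.25 = -24780.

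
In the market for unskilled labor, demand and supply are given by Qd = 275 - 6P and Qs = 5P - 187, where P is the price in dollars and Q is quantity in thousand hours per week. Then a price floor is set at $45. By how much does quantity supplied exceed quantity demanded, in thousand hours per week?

Without the control the market clears where 275 - 6P = 5P - 187, i.e. P* = 42 and Q* = 23.
Because the floor (45) lies above the market-clearing price, it is binding.
At P = 45: Qd = 275 - 6·45 = 5 and Qs = 5·45 - 187 = 38.
Surplus = Qs - Qd = 38 - 5 = 33.

33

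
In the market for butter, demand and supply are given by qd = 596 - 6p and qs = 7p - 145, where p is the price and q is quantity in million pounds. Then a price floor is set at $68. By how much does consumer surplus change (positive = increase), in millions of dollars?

-2431

In a free market, 596 - 6p = 7p - 145 gives the equilibrium p* = 57, q* = 254.
The floor of 68 is above the equilibrium price 57, so it binds.
At p = 68: qd = 596 - 6·68 = 188 and qs = 7·68 - 145 = 331.
Consumer surplus without the control is ½ · (298/3 - 57) · 254 = 16129/3.
With the floor, consumers buy 188 units at 68, so CS = ½ · (298/3 - 68) · 188 = 8836/3.
Change in consumer surplus = 8836/3 - 16129/3 = -2431.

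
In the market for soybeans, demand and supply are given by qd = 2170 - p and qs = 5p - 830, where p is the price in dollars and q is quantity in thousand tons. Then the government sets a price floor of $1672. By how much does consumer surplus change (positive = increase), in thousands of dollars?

In a free market, 2170 - p = 5p - 830 gives the equilibrium p* = 500, q* = 1670.
Because the floor (1672) lies above the market-clearing price, it is binding.
At p = 1672: qd = 2170 - 1672 = 498 and qs = 5·1672 - 830 = 7530.
Consumer surplus without the control is ½ · (2170 - 500) · 1670 = 1394450.
With the floor, consumers buy 498 units at 1672, so CS = ½ · (2170 - 1672) · 498 = 124002.
Change in consumer surplus = 124002 - 1394450 = -1270448.

-1270448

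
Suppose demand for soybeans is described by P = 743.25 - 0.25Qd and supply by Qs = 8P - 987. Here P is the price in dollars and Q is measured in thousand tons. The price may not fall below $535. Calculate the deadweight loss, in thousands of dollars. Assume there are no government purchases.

Rearranging demand gives Qd = 2973 - 4P. Equilibrium: 2973 - 4P = 8P - 987, so 3960 = 12P and P* = 330, Q* = 1653.
The floor of 535 is above the equilibrium price 330, so it binds.
At P = 535: Qd = 2973 - 4·535 = 833 and Qs = 8·535 - 987 = 3293.
Quantity traded falls to 833. At Q = 833 the demand price is (2973 - 833)/4 = 535 and the supply price is (987 + 833)/8 = 227.5.
Deadweight loss = ½ · (535 - 227.5) · (1653 - 833) = ½ · 307.5 · 820 = 126075.

126075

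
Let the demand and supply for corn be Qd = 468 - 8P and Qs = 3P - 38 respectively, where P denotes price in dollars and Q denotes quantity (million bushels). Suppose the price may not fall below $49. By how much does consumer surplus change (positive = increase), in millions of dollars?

-264

In a free market, 468 - 8P = 3P - 38 gives the equilibrium P* = 46, Q* = 100.
Because the floor (49) lies above the market-clearing price, it is binding.
At P = 49: Qd = 468 - 8·49 = 76 and Qs = 3·49 - 38 = 109.
Consumer surplus without the control is ½ · (58.5 - 46) · 100 = 625.
With the floor, consumers buy 76 units at 49, so CS = ½ · (58.5 - 49) · 76 = 361.
Change in consumer surplus = 361 - 625 = -264.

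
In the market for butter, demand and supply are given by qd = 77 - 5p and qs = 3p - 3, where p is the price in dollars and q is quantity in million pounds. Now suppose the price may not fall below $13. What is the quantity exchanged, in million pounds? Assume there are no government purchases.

12

Without the control the market clears where 77 - 5p = 3p - 3, i.e. p* = 10 and q* = 27.
The floor of 13 is above the equilibrium price 10, so it binds.
At p = 13: qd = 77 - 5·13 = 12 and qs = 3·13 - 3 = 36.
The quantity actually transacted is the short side, demand: 12.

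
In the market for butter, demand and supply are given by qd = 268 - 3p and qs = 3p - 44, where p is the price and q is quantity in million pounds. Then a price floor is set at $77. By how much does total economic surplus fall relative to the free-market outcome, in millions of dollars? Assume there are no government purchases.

Without the control the market clears where 268 - 3p = 3p - 44, i.e. p* = 52 and q* = 112.
The floor of 77 is above the equilibrium price 52, so it binds.
At p = 77: qd = 268 - 3·77 = 37 and qs = 3·77 - 44 = 187.
Quantity traded falls to 37. At q = 37 the demand price is (268 - 37)/3 = 77 and the supply price is (44 + 37)/3 = 27.
Deadweight loss = ½ · (77 - 27) · (112 - 37) = ½ · 50 · 75 = 1875.

1875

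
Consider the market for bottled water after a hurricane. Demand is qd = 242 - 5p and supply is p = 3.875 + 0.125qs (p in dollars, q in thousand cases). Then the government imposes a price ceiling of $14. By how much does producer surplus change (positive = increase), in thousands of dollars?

Rearranging supply gives qs = 8p - 31. Setting quantity demanded equal to quantity supplied, 242 - 5p = 8p - 31, gives p* = 21 and q* = 137.
Because the ceiling (14) lies below the market-clearing price, it is binding.
At p = 14: qd = 242 - 5·14 = 172 and qs = 8·14 - 31 = 81.
Producer surplus without the control is ½ · (21 - 3.875) · 137 = 1173.0625.
With the ceiling, producers sell 81 units at 14, so PS = ½ · (14 - 3.875) · 81 = 410.0625.
Change in producer surplus = 410.0625 - 1173.0625 = -763.

-763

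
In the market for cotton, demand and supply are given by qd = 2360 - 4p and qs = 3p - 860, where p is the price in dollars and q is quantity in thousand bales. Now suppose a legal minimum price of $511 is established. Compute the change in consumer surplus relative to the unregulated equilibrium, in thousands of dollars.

-21318

In a free market, 2360 - 4p = 3p - 860 gives the equilibrium p* = 460, q* = 520.
Since 511 > 460, the floor is binding.
At p = 511: qd = 2360 - 4·511 = 316 and qs = 3·511 - 860 = 673.
Consumer surplus without the control is ½ · (590 - 460) · 520 = 33800.
With the floor, consumers buy 316 units at 511, so CS = ½ · (590 - 511) · 316 = 12482.
Change in consumer surplus = 12482 - 33800 = -21318.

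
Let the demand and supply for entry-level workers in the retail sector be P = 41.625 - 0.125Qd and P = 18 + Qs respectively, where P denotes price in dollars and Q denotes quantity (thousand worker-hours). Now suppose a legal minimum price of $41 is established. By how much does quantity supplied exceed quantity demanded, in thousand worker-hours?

Rearranging demand gives Qd = 333 - 8P; rearranging supply gives Qs = P - 18. Without the control the market clears where 333 - 8P = P - 18, i.e. P* = 39 and Q* = 21.
The floor of 41 is above the equilibrium price 39, so it binds.
At P = 41: Qd = 333 - 8·41 = 5 and Qs = 41 - 18 = 23.
Surplus = Qs - Qd = 23 - 5 = 18.

18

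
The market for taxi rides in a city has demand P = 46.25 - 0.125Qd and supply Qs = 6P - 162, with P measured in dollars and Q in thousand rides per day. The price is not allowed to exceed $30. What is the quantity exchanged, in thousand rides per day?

Rearranging demand gives Qd = 370 - 8P. Setting quantity demanded equal to quantity supplied, 370 - 8P = 6P - 162, gives P* = 38 and Q* = 66.
The ceiling of 30 is below the equilibrium price 38, so it binds.
At P = 30: Qd = 370 - 8·30 = 130 and Qs = 6·30 - 162 = 18.
The quantity actually transacted is the short side, supply: 18.

18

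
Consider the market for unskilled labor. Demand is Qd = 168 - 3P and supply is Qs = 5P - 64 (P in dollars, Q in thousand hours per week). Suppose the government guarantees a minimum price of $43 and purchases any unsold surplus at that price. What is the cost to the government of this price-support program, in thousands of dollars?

4816

Setting quantity demanded equal to quantity supplied, 168 - 3P = 5P - 64, gives P* = 29 and Q* = 81.
The floor of 43 is above the equilibrium price 29, so it binds.
At P = 43: Qd = 168 - 3·43 = 39 and Qs = 5·43 - 64 = 151.
Surplus = Qs - Qd = 112.
Government expenditure = surplus × support price = 112 × 43 = 4816.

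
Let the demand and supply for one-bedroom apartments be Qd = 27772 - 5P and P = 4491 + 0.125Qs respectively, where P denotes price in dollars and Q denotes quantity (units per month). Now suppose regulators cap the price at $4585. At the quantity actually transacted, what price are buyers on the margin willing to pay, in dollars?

Rearranging supply gives Qs = 8P - 35928. Without the control the market clears where 27772 - 5P = 8P - 35928, i.e. P* = 4900 and Q* = 3272.
The ceiling of 4585 is below the equilibrium price 4900, so it binds.
At P = 4585: Qd = 27772 - 5·4585 = 4847 and Qs = 8·4585 - 35928 = 752.
Only 752 units reach the market. On the demand curve, the marginal buyer's willingness to pay at Q = 752 is (27772 - 752)/5 = 5404.

5404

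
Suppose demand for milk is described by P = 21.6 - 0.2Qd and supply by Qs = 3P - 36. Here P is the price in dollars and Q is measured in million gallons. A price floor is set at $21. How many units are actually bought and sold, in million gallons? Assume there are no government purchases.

3

Rearranging demand gives Qd = 108 - 5P. Without the control the market clears where 108 - 5P = 3P - 36, i.e. P* = 18 and Q* = 18.
The floor of 21 is above the equilibrium price 18, so it binds.
At P = 21: Qd = 108 - 5·21 = 3 and Qs = 3·21 - 36 = 27.
The quantity actually transacted is the short side, demand: 3.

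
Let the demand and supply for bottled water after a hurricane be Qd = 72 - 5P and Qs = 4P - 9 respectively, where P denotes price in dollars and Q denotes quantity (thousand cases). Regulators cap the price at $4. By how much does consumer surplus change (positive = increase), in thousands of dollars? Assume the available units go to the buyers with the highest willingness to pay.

Equilibrium: 72 - 5P = 4P - 9, so 81 = 9P and P* = 9, Q* = 27.
Because the ceiling (4) lies below the market-clearing price, it is binding.
At P = 4: Qd = 72 - 5·4 = 52 and Qs = 4·4 - 9 = 7.
Consumer surplus without the control is ½ · (14.4 - 9) · 27 = 72.9.
With the ceiling, 7 units are sold at 4 (assume they go to the highest-value buyers). The demand price at Q = 7 is 13, so CS = ½ · [(14.4 - 4) + (13 - 4)] · 7 = 67.9.
Change in consumer surplus = 67.9 - 72.9 = -5.

-5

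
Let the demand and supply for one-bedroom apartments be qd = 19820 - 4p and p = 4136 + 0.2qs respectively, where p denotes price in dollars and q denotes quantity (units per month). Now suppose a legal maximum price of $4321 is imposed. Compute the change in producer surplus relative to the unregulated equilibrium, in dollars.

-245677.5

Rearranging supply gives qs = 5p - 20680. Equilibrium: 19820 - 4p = 5p - 20680, so 40500 = 9p and p* = 4500, q* = 1820.
The ceiling of 4321 is below the equilibrium price 4500, so it binds.
At p = 4321: qd = 19820 - 4·4321 = 2536 and qs = 5·4321 - 20680 = 925.
Producer surplus without the control is ½ · (4500 - 4136) · 1820 = 331240.
With the ceiling, producers sell 925 units at 4321, so PS = ½ · (4321 - 4136) · 925 = 85562.5.
Change in producer surplus = 85562.5 - 331240 = -245677.5.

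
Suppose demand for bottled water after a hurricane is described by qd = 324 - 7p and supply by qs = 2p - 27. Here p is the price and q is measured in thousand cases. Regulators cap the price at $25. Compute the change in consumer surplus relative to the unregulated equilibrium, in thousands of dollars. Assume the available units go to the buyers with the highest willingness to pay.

In a free market, 324 - 7p = 2p - 27 gives the equilibrium p* = 39, q* = 51.
Since 25 < 39, the ceiling is binding.
At p = 25: qd = 324 - 7·25 = 149 and qs = 2·25 - 27 = 23.
Consumer surplus without the control is ½ · (324/7 - 39) · 51 = 2601/14.
With the ceiling, 23 units are sold at 25 (assume they go to the highest-value buyers). The demand price at q = 23 is 43, so CS = ½ · [(324/7 - 25) + (43 - 25)] · 23 = 6325/14.
Change in consumer surplus = 6325/14 - 2601/14 = 266.

266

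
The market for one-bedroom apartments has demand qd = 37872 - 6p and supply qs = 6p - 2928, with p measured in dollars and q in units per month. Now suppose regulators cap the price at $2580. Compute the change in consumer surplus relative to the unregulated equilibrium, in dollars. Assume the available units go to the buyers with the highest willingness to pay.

In a free market, 37872 - 6p = 6p - 2928 gives the equilibrium p* = 3400, q* = 17472.
Because the ceiling (2580) lies below the market-clearing price, it is binding.
At p = 2580: qd = 37872 - 6·2580 = 22392 and qs = 6·2580 - 2928 = 12552.
Consumer surplus without the control is ½ · (6312 - 3400) · 17472 = 25439232.
With the ceiling, 12552 units are sold at 2580 (assume they go to the highest-value buyers). The demand price at q = 12552 is 4220, so CS = ½ · [(6312 - 2580) + (4220 - 2580)] · 12552 = 33714672.
Change in consumer surplus = 33714672 - 25439232 = 8275440.

8275440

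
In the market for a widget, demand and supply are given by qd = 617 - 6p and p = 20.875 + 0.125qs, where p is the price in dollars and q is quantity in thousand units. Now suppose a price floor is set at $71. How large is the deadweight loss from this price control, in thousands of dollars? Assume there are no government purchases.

1181.25

Rearranging supply gives qs = 8p - 167. Setting quantity demanded equal to quantity supplied, 617 - 6p = 8p - 167, gives p* = 56 and q* = 281.
Because the floor (71) lies above the market-clearing price, it is binding.
At p = 71: qd = 617 - 6·71 = 191 and qs = 8·71 - 167 = 401.
Quantity traded falls to 191. At q = 191 the demand price is (617 - 191)/6 = 71 and the supply price is (167 + 191)/8 = 44.75.
Deadweight loss = ½ · (71 - 44.75) · (281 - 191) = ½ · 26.25 · 90 = 1181.25.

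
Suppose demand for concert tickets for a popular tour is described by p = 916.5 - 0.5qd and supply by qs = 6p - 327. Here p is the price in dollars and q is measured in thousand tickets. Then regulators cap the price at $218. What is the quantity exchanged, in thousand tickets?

Rearranging demand gives qd = 1833 - 2p. Setting quantity demanded equal to quantity supplied, 1833 - 2p = 6p - 327, gives p* = 270 and q* = 1293.
Since 218 < 270, the ceiling is binding.
At p = 218: qd = 1833 - 2·218 = 1397 and qs = 6·218 - 327 = 981.
The quantity actually transacted is the short side, supply: 981.

981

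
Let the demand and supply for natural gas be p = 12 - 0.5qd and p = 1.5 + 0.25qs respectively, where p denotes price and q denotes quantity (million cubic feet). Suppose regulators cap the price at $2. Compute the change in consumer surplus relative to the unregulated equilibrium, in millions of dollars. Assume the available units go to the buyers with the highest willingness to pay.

Rearranging demand gives qd = 24 - 2p; rearranging supply gives qs = 4p - 6. Equilibrium: 24 - 2p = 4p - 6, so 30 = 6p and p* = 5, q* = 14.
The ceiling of 2 is below the equilibrium price 5, so it binds.
At p = 2: qd = 24 - 2·2 = 20 and qs = 4·2 - 6 = 2.
Consumer surplus without the control is ½ · (12 - 5) · 14 = 49.
With the ceiling, 2 units are sold at 2 (assume they go to the highest-value buyers). The demand price at q = 2 is 11, so CS = ½ · [(12 - 2) + (11 - 2)] · 2 = 19.
Change in consumer surplus = 19 - 49 = -30.

-30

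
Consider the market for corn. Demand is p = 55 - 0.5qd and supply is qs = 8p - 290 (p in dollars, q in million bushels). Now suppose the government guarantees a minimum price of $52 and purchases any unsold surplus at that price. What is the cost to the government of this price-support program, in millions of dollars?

Rearranging demand gives qd = 110 - 2p. In a free market, 110 - 2p = 8p - 290 gives the equilibrium p* = 40, q* = 30.
Since 52 > 40, the floor is binding.
At p = 52: qd = 110 - 2·52 = 6 and qs = 8·52 - 290 = 126.
Surplus = qs - qd = 120.
Government expenditure = surplus × support price = 120 × 52 = 6240.

6240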